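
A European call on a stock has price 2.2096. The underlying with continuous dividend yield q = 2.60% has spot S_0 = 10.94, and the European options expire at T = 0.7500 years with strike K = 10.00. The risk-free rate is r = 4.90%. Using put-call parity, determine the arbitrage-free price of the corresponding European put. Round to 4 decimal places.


Put-call parity: C - P = S_0 * exp(-qT) - K * exp(-rT).
S_0 * exp(-qT) = 10.9400 * 0.98068890 = 10.72873651
K * exp(-rT) = 10.0000 * 0.96391708 = 9.63917085
P = C - S*exp(-qT) + K*exp(-rT)
P = 2.2096 - 10.72873651 + 9.63917085 = 1.1200

Answer: Put price = 1.1200


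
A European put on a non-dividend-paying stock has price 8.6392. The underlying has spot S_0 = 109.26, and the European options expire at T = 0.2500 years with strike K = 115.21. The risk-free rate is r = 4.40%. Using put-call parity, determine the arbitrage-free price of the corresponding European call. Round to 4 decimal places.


Answer: Call price = 3.9496

Derivation:
Put-call parity: C - P = S_0 * exp(-qT) - K * exp(-rT).
S_0 * exp(-qT) = 109.2600 * 1.00000000 = 109.26000000
K * exp(-rT) = 115.2100 * 0.98906028 = 113.94963472
C = P + S*exp(-qT) - K*exp(-rT)
C = 8.6392 + 109.26000000 - 113.94963472 = 3.9496


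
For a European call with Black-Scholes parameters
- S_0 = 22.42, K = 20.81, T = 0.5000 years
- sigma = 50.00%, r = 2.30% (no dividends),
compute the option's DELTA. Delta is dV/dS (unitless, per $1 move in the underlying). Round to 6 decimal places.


Answer: Delta = 0.662786

Derivation:
d1 = 0.4200773665; d2 = 0.0665239759
phi(d1) = 0.3652508029; exp(-qT) = 1.0000000000; exp(-rT) = 0.9885658722
N(d1) = 0.6627855318
Delta = exp(-qT) * N(d1) = 1.0000000000 * 0.6627855318 = 0.662786


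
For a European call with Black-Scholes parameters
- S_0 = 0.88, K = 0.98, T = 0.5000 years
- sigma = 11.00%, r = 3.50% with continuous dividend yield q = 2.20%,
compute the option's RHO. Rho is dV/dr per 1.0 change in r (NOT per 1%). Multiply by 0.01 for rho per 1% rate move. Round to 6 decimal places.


d1 = -1.2612941895; d2 = -1.3390759354
phi(d1) = 0.1800771247; exp(-qT) = 0.9890602788; exp(-rT) = 0.9826522357
N(d2) = 0.0902729768
Rho = K*T*exp(-rT)*N(d2) = 0.9800 * 0.5000 * 0.9826522357 * 0.0902729768 = 0.043466

Answer: Rho = 0.043466


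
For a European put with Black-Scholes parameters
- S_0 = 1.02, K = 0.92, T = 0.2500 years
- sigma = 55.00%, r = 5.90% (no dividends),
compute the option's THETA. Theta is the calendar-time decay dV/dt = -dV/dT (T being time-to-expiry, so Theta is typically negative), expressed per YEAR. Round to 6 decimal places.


Answer: Theta = -0.170031

Derivation:
d1 = 0.5663517681; d2 = 0.2913517681
phi(d1) = 0.3398279918; exp(-qT) = 1.0000000000; exp(-rT) = 0.9853582484
Theta = -S*exp(-qT)*phi(d1)*sigma/(2*sqrt(T)) + r*K*exp(-rT)*N(-d2) - q*S*exp(-qT)*N(-d1)
N(-d1) = 0.2855773377; N(-d2) = 0.3853911493; sqrt(T) = 0.5000000000
Term 1 = -1.0200 * 1.0000000000 * 0.3398279918 * 0.5500 / (2 * 0.5000000000) = -0.1906435034
Term 2 = 0.0590 * 0.9200 * 0.9853582484 * 0.3853911493 = 0.0206127403
Term 3 = 0 (no dividend yield, q = 0)
Theta = -0.1906435034 + (0.0206127403) + (0.0000000000) = -0.170031


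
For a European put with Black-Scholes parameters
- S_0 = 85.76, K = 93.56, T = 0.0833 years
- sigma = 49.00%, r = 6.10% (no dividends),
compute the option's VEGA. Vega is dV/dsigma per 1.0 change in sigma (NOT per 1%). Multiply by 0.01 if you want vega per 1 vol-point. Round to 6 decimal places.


d1 = -0.5088919211; d2 = -0.6503144440
phi(d1) = 0.3504896764; exp(-qT) = 1.0000000000; exp(-rT) = 0.9949315880
Vega = S * exp(-qT) * phi(d1) * sqrt(T) = 85.7600 * 1.0000000000 * 0.3504896764 * 0.2886173938 = 8.675260

Answer: Vega = 8.675260


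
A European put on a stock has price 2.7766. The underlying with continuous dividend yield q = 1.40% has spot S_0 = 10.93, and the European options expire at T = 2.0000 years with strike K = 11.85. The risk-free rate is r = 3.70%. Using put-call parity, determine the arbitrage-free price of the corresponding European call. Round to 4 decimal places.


Answer: Call price = 2.4000

Derivation:
Put-call parity: C - P = S_0 * exp(-qT) - K * exp(-rT).
S_0 * exp(-qT) = 10.9300 * 0.97238837 = 10.62820485
K * exp(-rT) = 11.8500 * 0.92867169 = 11.00475957
C = P + S*exp(-qT) - K*exp(-rT)
C = 2.7766 + 10.62820485 - 11.00475957 = 2.4000


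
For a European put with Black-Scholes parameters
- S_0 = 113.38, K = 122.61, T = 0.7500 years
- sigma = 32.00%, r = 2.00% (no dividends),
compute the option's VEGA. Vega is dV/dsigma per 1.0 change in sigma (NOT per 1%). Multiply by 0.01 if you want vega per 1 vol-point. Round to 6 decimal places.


Answer: Vega = 39.014787

Derivation:
d1 = -0.0897187067; d2 = -0.3668468359
phi(d1) = 0.3973398749; exp(-qT) = 1.0000000000; exp(-rT) = 0.9851119396
Vega = S * exp(-qT) * phi(d1) * sqrt(T) = 113.3800 * 1.0000000000 * 0.3973398749 * 0.8660254038 = 39.014787


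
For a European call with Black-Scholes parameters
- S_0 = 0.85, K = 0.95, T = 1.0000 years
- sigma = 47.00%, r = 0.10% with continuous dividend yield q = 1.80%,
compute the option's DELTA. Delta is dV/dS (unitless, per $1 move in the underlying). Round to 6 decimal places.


Answer: Delta = 0.476265

Derivation:
d1 = -0.0378205002; d2 = -0.5078205002
phi(d1) = 0.3986570608; exp(-qT) = 0.9821610324; exp(-rT) = 0.9990004998
N(d1) = 0.4849153996
Delta = exp(-qT) * N(d1) = 0.9821610324 * 0.4849153996 = 0.476265


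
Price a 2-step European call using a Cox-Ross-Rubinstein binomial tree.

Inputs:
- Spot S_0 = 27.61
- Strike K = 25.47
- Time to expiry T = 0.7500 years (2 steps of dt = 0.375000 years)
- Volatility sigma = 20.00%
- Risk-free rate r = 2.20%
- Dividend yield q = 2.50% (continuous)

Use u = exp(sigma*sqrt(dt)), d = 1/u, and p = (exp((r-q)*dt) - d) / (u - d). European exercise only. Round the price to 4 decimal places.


Answer: Price = V(0,0) = 3.1309

Derivation:
dt = T/N = 0.375000
u = exp(sigma*sqrt(dt)) = 1.130290; d = 1/u = 0.884728
p = (exp((r-q)*dt) - d) / (u - d) = 0.464841
Discount per step: exp(-r*dt) = 0.991784
Stock lattice S(k, i) with i counting down-moves:
  k=0: S(0,0) = 27.6100
  k=1: S(1,0) = 31.2073; S(1,1) = 24.4274
  k=2: S(2,0) = 35.2733; S(2,1) = 27.6100; S(2,2) = 21.6116
Terminal payoffs V(N, i) = max(S_T - K, 0):
  V(2,0) = 9.803325; V(2,1) = 2.140000; V(2,2) = 0.000000
Backward induction: V(k, i) = exp(-r*dt) * [p * V(k+1, i) + (1-p) * V(k+1, i+1)].
  V(1,0) = exp(-r*dt) * [p*9.803325 + (1-p)*2.140000] = 5.655376
  V(1,1) = exp(-r*dt) * [p*2.140000 + (1-p)*0.000000] = 0.986586
  V(0,0) = exp(-r*dt) * [p*5.655376 + (1-p)*0.986586] = 3.130894


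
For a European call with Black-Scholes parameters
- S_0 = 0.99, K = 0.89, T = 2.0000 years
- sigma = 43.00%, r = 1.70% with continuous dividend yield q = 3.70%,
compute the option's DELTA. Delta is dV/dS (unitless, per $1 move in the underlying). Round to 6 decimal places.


d1 = 0.4133836364; d2 = -0.1947281954
phi(d1) = 0.3662710856; exp(-qT) = 0.9286716938; exp(-rT) = 0.9665715046
N(d1) = 0.6603372192
Delta = exp(-qT) * N(d1) = 0.9286716938 * 0.6603372192 = 0.613236

Answer: Delta = 0.613236


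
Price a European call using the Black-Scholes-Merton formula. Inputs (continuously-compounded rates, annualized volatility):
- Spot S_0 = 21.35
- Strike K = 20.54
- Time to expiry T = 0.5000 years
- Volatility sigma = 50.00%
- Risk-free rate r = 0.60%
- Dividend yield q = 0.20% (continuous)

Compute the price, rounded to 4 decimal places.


d1 = (ln(S/K) + (r - q + 0.5*sigma^2) * T) / (sigma * sqrt(T)) = 0.29183014
d2 = d1 - sigma * sqrt(T) = -0.06172325
exp(-rT) = 0.99700450; exp(-qT) = 0.99900050
C = S_0 * exp(-qT) * N(d1) - K * exp(-rT) * N(d2)
N(d1) = 0.61479175; N(d2) = 0.47539161
C = 21.3500 * 0.99900050 * 0.61479175 - 20.5400 * 0.99700450 * 0.47539161 = 3.3774

Answer: Price = 3.3774


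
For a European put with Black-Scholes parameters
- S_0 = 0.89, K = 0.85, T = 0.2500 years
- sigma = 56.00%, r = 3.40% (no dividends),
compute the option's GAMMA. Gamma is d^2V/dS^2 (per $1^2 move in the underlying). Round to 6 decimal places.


d1 = 0.3345896901; d2 = 0.0545896901
phi(d1) = 0.3772249204; exp(-qT) = 1.0000000000; exp(-rT) = 0.9915360229
Gamma = exp(-qT) * phi(d1) / (S * sigma * sqrt(T)) = 1.0000000000 * 0.3772249204 / (0.8900 * 0.5600 * 0.5000000000) = 1.513744

Answer: Gamma = 1.513744


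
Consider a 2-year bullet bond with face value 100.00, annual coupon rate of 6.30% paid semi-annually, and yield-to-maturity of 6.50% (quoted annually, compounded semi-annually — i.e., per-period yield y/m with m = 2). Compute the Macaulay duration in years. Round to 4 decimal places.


Answer: Macaulay duration = 1.9100 years

Derivation:
Coupon per period c = face * coupon_rate / m = 3.150000
Periods per year m = 2; per-period yield y/m = 0.032500
Number of cashflows N = 4
Cashflows (t years, CF_t, discount factor 1/(1+y/m)^(m*t), PV):
  t = 0.5000: CF_t = 3.150000, DF = 0.968523, PV = 3.050847
  t = 1.0000: CF_t = 3.150000, DF = 0.938037, PV = 2.954816
  t = 1.5000: CF_t = 3.150000, DF = 0.908510, PV = 2.861807
  t = 2.0000: CF_t = 103.150000, DF = 0.879913, PV = 90.763031
Price P = sum_t PV_t = 99.630502
Macaulay numerator sum_t t * PV_t:
  t * PV_t at t = 0.5000: 1.525424
  t * PV_t at t = 1.0000: 2.954816
  t * PV_t at t = 1.5000: 4.292711
  t * PV_t at t = 2.0000: 181.526062
Macaulay duration D = (sum_t t * PV_t) / P = 190.299013 / 99.630502 = 1.910048


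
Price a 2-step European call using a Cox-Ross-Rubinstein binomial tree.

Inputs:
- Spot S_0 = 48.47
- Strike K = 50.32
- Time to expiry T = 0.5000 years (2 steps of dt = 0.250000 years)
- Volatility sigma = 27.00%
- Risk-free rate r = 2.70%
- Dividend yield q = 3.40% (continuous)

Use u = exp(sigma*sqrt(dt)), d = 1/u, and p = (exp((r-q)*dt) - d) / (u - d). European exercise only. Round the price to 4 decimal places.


dt = T/N = 0.250000
u = exp(sigma*sqrt(dt)) = 1.144537; d = 1/u = 0.873716
p = (exp((r-q)*dt) - d) / (u - d) = 0.459845
Discount per step: exp(-r*dt) = 0.993273
Stock lattice S(k, i) with i counting down-moves:
  k=0: S(0,0) = 48.4700
  k=1: S(1,0) = 55.4757; S(1,1) = 42.3490
  k=2: S(2,0) = 63.4940; S(2,1) = 48.4700; S(2,2) = 37.0010
Terminal payoffs V(N, i) = max(S_T - K, 0):
  V(2,0) = 13.173977; V(2,1) = 0.000000; V(2,2) = 0.000000
Backward induction: V(k, i) = exp(-r*dt) * [p * V(k+1, i) + (1-p) * V(k+1, i+1)].
  V(1,0) = exp(-r*dt) * [p*13.173977 + (1-p)*0.000000] = 6.017233
  V(1,1) = exp(-r*dt) * [p*0.000000 + (1-p)*0.000000] = 0.000000
  V(0,0) = exp(-r*dt) * [p*6.017233 + (1-p)*0.000000] = 2.748380

Answer: Price = V(0,0) = 2.7484


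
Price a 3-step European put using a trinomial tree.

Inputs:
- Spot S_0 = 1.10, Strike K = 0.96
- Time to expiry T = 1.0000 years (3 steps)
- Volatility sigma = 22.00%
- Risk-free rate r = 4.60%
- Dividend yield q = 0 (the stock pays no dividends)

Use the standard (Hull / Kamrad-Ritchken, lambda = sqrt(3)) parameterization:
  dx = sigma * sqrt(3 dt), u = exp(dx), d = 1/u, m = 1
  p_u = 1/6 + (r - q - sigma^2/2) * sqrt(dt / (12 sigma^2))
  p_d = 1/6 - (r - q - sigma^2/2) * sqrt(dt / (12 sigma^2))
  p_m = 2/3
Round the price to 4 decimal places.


Answer: Price = V(0,0) = 0.0278

Derivation:
dt = T/N = 0.333333; dx = sigma*sqrt(3*dt) = 0.220000
u = exp(dx) = 1.246077; d = 1/u = 0.802519
p_u = 0.183182, p_m = 0.666667, p_d = 0.150152
Discount per step: exp(-r*dt) = 0.984784
Stock lattice S(k, j) with j the centered position index:
  k=0: S(0,+0) = 1.1000
  k=1: S(1,-1) = 0.8828; S(1,+0) = 1.1000; S(1,+1) = 1.3707
  k=2: S(2,-2) = 0.7084; S(2,-1) = 0.8828; S(2,+0) = 1.1000; S(2,+1) = 1.3707; S(2,+2) = 1.7080
  k=3: S(3,-3) = 0.5685; S(3,-2) = 0.7084; S(3,-1) = 0.8828; S(3,+0) = 1.1000; S(3,+1) = 1.3707; S(3,+2) = 1.7080; S(3,+3) = 2.1283
Terminal payoffs V(N, j) = max(K - S_T, 0):
  V(3,-3) = 0.391464; V(3,-2) = 0.251560; V(3,-1) = 0.077229; V(3,+0) = 0.000000; V(3,+1) = 0.000000; V(3,+2) = 0.000000; V(3,+3) = 0.000000
Backward induction: V(k, j) = exp(-r*dt) * [p_u * V(k+1, j+1) + p_m * V(k+1, j) + p_d * V(k+1, j-1)]
  V(2,-2) = exp(-r*dt) * [p_u*0.077229 + p_m*0.251560 + p_d*0.391464] = 0.236971
  V(2,-1) = exp(-r*dt) * [p_u*0.000000 + p_m*0.077229 + p_d*0.251560] = 0.087900
  V(2,+0) = exp(-r*dt) * [p_u*0.000000 + p_m*0.000000 + p_d*0.077229] = 0.011420
  V(2,+1) = exp(-r*dt) * [p_u*0.000000 + p_m*0.000000 + p_d*0.000000] = 0.000000
  V(2,+2) = exp(-r*dt) * [p_u*0.000000 + p_m*0.000000 + p_d*0.000000] = 0.000000
  V(1,-1) = exp(-r*dt) * [p_u*0.011420 + p_m*0.087900 + p_d*0.236971] = 0.094809
  V(1,+0) = exp(-r*dt) * [p_u*0.000000 + p_m*0.011420 + p_d*0.087900] = 0.020495
  V(1,+1) = exp(-r*dt) * [p_u*0.000000 + p_m*0.000000 + p_d*0.011420] = 0.001689
  V(0,+0) = exp(-r*dt) * [p_u*0.001689 + p_m*0.020495 + p_d*0.094809] = 0.027779


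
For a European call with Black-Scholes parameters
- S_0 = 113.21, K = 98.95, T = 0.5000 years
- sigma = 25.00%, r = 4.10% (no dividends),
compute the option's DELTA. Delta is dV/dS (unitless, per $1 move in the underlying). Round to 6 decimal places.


d1 = 0.9659351803; d2 = 0.7891584850
phi(d1) = 0.2502101987; exp(-qT) = 1.0000000000; exp(-rT) = 0.9797086965
N(d1) = 0.8329616914
Delta = exp(-qT) * N(d1) = 1.0000000000 * 0.8329616914 = 0.832962

Answer: Delta = 0.832962


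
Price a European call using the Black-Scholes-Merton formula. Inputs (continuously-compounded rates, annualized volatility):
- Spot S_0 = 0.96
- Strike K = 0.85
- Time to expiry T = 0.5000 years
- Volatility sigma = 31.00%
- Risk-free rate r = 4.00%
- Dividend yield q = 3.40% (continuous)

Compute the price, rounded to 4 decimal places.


Answer: Price = 0.1450

Derivation:
d1 = (ln(S/K) + (r - q + 0.5*sigma^2) * T) / (sigma * sqrt(T)) = 0.67846638
d2 = d1 - sigma * sqrt(T) = 0.45926328
exp(-rT) = 0.98019867; exp(-qT) = 0.98314368
C = S_0 * exp(-qT) * N(d1) - K * exp(-rT) * N(d2)
N(d1) = 0.75126198; N(d2) = 0.67697744
C = 0.9600 * 0.98314368 * 0.75126198 - 0.8500 * 0.98019867 * 0.67697744 = 0.1450


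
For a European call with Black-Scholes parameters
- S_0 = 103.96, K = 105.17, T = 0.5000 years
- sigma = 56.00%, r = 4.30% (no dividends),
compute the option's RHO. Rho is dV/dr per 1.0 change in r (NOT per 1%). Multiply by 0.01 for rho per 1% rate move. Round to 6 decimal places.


Answer: Rho = 22.200487

Derivation:
d1 = 0.2230621911; d2 = -0.1729176064
phi(d1) = 0.3891396884; exp(-qT) = 1.0000000000; exp(-rT) = 0.9787294775
N(d2) = 0.4313580961
Rho = K*T*exp(-rT)*N(d2) = 105.1700 * 0.5000 * 0.9787294775 * 0.4313580961 = 22.200487


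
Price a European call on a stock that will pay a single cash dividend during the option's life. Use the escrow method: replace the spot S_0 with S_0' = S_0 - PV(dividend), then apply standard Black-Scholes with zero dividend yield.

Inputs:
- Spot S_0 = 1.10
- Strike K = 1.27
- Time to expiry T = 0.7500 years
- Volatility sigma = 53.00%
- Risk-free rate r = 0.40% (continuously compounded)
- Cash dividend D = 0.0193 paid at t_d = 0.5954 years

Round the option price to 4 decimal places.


PV(D) = D * exp(-r * t_d) = 0.0193 * 0.99762123 = 0.01925409
S_0' = S_0 - PV(D) = 1.1000 - 0.01925409 = 1.08074591
d1 = (ln(S_0'/K) + (r + sigma^2/2)*T) / (sigma*sqrt(T)) = -0.11553093
d2 = d1 - sigma*sqrt(T) = -0.57452439
exp(-rT) = 0.99700450
N(d1) = 0.45401215; N(d2) = 0.28280650
C = S_0' * N(d1) - K * exp(-rT) * N(d2) = 1.08074591 * 0.45401215 - 1.2700 * 0.99700450 * 0.28280650 = 0.1326

Answer: Price = 0.1326


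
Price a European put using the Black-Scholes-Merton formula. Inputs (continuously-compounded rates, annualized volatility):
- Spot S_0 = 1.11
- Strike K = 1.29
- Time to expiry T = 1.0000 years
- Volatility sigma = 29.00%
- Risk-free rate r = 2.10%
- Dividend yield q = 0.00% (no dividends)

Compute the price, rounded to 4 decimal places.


d1 = (ln(S/K) + (r - q + 0.5*sigma^2) * T) / (sigma * sqrt(T)) = -0.30080070
d2 = d1 - sigma * sqrt(T) = -0.59080070
exp(-rT) = 0.97921896; exp(-qT) = 1.00000000
P = K * exp(-rT) * N(-d2) - S_0 * exp(-qT) * N(-d1)
N(-d1) = 0.61821676; N(-d2) = 0.72267302
P = 1.2900 * 0.97921896 * 0.72267302 - 1.1100 * 1.00000000 * 0.61821676 = 0.2267

Answer: Price = 0.2267


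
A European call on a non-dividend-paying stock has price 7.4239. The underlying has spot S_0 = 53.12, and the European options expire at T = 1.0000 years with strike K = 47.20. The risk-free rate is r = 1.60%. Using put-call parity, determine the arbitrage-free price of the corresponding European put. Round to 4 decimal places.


Put-call parity: C - P = S_0 * exp(-qT) - K * exp(-rT).
S_0 * exp(-qT) = 53.1200 * 1.00000000 = 53.12000000
K * exp(-rT) = 47.2000 * 0.98412732 = 46.45080951
P = C - S*exp(-qT) + K*exp(-rT)
P = 7.4239 - 53.12000000 + 46.45080951 = 0.7547

Answer: Put price = 0.7547


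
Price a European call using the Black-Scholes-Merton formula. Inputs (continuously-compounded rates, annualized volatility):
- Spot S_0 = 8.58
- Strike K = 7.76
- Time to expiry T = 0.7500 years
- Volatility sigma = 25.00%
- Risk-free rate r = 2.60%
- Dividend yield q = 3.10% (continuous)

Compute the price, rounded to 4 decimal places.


d1 = (ln(S/K) + (r - q + 0.5*sigma^2) * T) / (sigma * sqrt(T)) = 0.55489864
d2 = d1 - sigma * sqrt(T) = 0.33839229
exp(-rT) = 0.98068890; exp(-qT) = 0.97701820
C = S_0 * exp(-qT) * N(d1) - K * exp(-rT) * N(d2)
N(d1) = 0.71051800; N(d2) = 0.63246621
C = 8.5800 * 0.97701820 * 0.71051800 - 7.7600 * 0.98068890 * 0.63246621 = 1.1430

Answer: Price = 1.1430


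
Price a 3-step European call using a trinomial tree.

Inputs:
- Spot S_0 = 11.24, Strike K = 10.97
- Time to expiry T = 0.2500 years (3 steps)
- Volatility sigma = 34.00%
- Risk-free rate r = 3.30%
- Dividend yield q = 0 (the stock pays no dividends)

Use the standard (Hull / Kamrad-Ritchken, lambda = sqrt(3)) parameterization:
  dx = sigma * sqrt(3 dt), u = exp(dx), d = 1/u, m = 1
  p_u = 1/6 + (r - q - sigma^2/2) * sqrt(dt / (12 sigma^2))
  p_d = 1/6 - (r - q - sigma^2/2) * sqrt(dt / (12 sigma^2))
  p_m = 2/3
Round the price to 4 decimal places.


dt = T/N = 0.083333; dx = sigma*sqrt(3*dt) = 0.170000
u = exp(dx) = 1.185305; d = 1/u = 0.843665
p_u = 0.160588, p_m = 0.666667, p_d = 0.172745
Discount per step: exp(-r*dt) = 0.997254
Stock lattice S(k, j) with j the centered position index:
  k=0: S(0,+0) = 11.2400
  k=1: S(1,-1) = 9.4828; S(1,+0) = 11.2400; S(1,+1) = 13.3228
  k=2: S(2,-2) = 8.0003; S(2,-1) = 9.4828; S(2,+0) = 11.2400; S(2,+1) = 13.3228; S(2,+2) = 15.7916
  k=3: S(3,-3) = 6.7496; S(3,-2) = 8.0003; S(3,-1) = 9.4828; S(3,+0) = 11.2400; S(3,+1) = 13.3228; S(3,+2) = 15.7916; S(3,+3) = 18.7179
Terminal payoffs V(N, j) = max(S_T - K, 0):
  V(3,-3) = 0.000000; V(3,-2) = 0.000000; V(3,-1) = 0.000000; V(3,+0) = 0.270000; V(3,+1) = 2.352827; V(3,+2) = 4.821611; V(3,+3) = 7.747873
Backward induction: V(k, j) = exp(-r*dt) * [p_u * V(k+1, j+1) + p_m * V(k+1, j) + p_d * V(k+1, j-1)]
  V(2,-2) = exp(-r*dt) * [p_u*0.000000 + p_m*0.000000 + p_d*0.000000] = 0.000000
  V(2,-1) = exp(-r*dt) * [p_u*0.270000 + p_m*0.000000 + p_d*0.000000] = 0.043240
  V(2,+0) = exp(-r*dt) * [p_u*2.352827 + p_m*0.270000 + p_d*0.000000] = 0.556304
  V(2,+1) = exp(-r*dt) * [p_u*4.821611 + p_m*2.352827 + p_d*0.270000] = 2.382924
  V(2,+2) = exp(-r*dt) * [p_u*7.747873 + p_m*4.821611 + p_d*2.352827] = 4.851703
  V(1,-1) = exp(-r*dt) * [p_u*0.556304 + p_m*0.043240 + p_d*0.000000] = 0.117838
  V(1,+0) = exp(-r*dt) * [p_u*2.382924 + p_m*0.556304 + p_d*0.043240] = 0.758919
  V(1,+1) = exp(-r*dt) * [p_u*4.851703 + p_m*2.382924 + p_d*0.556304] = 2.457075
  V(0,+0) = exp(-r*dt) * [p_u*2.457075 + p_m*0.758919 + p_d*0.117838] = 0.918350

Answer: Price = V(0,0) = 0.9184


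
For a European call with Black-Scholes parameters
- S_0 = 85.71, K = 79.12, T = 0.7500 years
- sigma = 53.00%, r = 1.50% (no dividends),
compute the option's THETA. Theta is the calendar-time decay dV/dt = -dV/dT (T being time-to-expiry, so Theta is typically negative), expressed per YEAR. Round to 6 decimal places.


d1 = 0.4283096231; d2 = -0.0306838409
phi(d1) = 0.3639775461; exp(-qT) = 1.0000000000; exp(-rT) = 0.9888130446
Theta = -S*exp(-qT)*phi(d1)*sigma/(2*sqrt(T)) - r*K*exp(-rT)*N(d2) + q*S*exp(-qT)*N(d1)
N(d1) = 0.6657871432; N(d2) = 0.4877608391; sqrt(T) = 0.8660254038
Term 1 = -85.7100 * 1.0000000000 * 0.3639775461 * 0.5300 / (2 * 0.8660254038) = -9.5459978021
Term 2 = -0.0150 * 79.1200 * 0.9888130446 * 0.4877608391 = -0.5723987199
Term 3 = 0 (no dividend yield, q = 0)
Theta = -9.5459978021 + (-0.5723987199) + (0.0000000000) = -10.118397

Answer: Theta = -10.118397


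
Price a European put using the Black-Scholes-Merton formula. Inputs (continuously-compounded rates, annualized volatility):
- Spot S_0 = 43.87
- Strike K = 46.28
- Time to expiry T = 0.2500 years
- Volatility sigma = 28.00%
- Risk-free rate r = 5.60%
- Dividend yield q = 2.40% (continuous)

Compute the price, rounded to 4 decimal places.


Answer: Price = 3.6347

Derivation:
d1 = (ln(S/K) + (r - q + 0.5*sigma^2) * T) / (sigma * sqrt(T)) = -0.25485134
d2 = d1 - sigma * sqrt(T) = -0.39485134
exp(-rT) = 0.98609754; exp(-qT) = 0.99401796
P = K * exp(-rT) * N(-d2) - S_0 * exp(-qT) * N(-d1)
N(-d1) = 0.60058104; N(-d2) = 0.65352370
P = 46.2800 * 0.98609754 * 0.65352370 - 43.8700 * 0.99401796 * 0.60058104 = 3.6347


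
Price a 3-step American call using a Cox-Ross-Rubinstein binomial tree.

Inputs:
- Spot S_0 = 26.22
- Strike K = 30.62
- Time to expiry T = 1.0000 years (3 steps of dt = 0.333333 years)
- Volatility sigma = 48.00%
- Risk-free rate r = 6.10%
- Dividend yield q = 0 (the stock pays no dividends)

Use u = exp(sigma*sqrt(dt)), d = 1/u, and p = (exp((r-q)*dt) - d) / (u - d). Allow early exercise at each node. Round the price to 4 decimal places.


Answer: Price = V(0,0) = 4.1552

Derivation:
dt = T/N = 0.333333
u = exp(sigma*sqrt(dt)) = 1.319335; d = 1/u = 0.757957
p = (exp((r-q)*dt) - d) / (u - d) = 0.467749
Discount per step: exp(-r*dt) = 0.979872
Stock lattice S(k, i) with i counting down-moves:
  k=0: S(0,0) = 26.2200
  k=1: S(1,0) = 34.5930; S(1,1) = 19.8736
  k=2: S(2,0) = 45.6397; S(2,1) = 26.2200; S(2,2) = 15.0634
  k=3: S(3,0) = 60.2141; S(3,1) = 34.5930; S(3,2) = 19.8736; S(3,3) = 11.4174
Terminal payoffs V(N, i) = max(S_T - K, 0):
  V(3,0) = 29.594119; V(3,1) = 3.972974; V(3,2) = 0.000000; V(3,3) = 0.000000
Backward induction: V(k, i) = exp(-r*dt) * [p * V(k+1, i) + (1-p) * V(k+1, i+1)]; then take max(V_cont, immediate exercise) for American.
  V(2,0) = exp(-r*dt) * [p*29.594119 + (1-p)*3.972974] = 15.636055; exercise = 15.019736; V(2,0) = max -> 15.636055
  V(2,1) = exp(-r*dt) * [p*3.972974 + (1-p)*0.000000] = 1.820950; exercise = 0.000000; V(2,1) = max -> 1.820950
  V(2,2) = exp(-r*dt) * [p*0.000000 + (1-p)*0.000000] = 0.000000; exercise = 0.000000; V(2,2) = max -> 0.000000
  V(1,0) = exp(-r*dt) * [p*15.636055 + (1-p)*1.820950] = 8.116234; exercise = 3.972974; V(1,0) = max -> 8.116234
  V(1,1) = exp(-r*dt) * [p*1.820950 + (1-p)*0.000000] = 0.834604; exercise = 0.000000; V(1,1) = max -> 0.834604
  V(0,0) = exp(-r*dt) * [p*8.116234 + (1-p)*0.834604] = 4.155226; exercise = 0.000000; V(0,0) = max -> 4.155226


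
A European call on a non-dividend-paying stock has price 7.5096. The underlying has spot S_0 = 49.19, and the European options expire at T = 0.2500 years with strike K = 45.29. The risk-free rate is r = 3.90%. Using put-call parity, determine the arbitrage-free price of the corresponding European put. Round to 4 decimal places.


Put-call parity: C - P = S_0 * exp(-qT) - K * exp(-rT).
S_0 * exp(-qT) = 49.1900 * 1.00000000 = 49.19000000
K * exp(-rT) = 45.2900 * 0.99029738 = 44.85056821
P = C - S*exp(-qT) + K*exp(-rT)
P = 7.5096 - 49.19000000 + 44.85056821 = 3.1702

Answer: Put price = 3.1702


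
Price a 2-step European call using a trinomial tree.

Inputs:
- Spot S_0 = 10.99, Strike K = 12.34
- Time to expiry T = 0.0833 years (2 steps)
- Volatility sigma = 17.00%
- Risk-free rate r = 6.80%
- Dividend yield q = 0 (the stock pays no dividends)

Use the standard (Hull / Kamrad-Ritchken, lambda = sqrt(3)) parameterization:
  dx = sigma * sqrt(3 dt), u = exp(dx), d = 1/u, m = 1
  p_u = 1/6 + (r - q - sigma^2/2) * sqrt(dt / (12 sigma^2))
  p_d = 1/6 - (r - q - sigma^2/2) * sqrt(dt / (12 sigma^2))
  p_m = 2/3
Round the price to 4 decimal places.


dt = T/N = 0.041650; dx = sigma*sqrt(3*dt) = 0.060092
u = exp(dx) = 1.061934; d = 1/u = 0.941678
p_u = 0.185225, p_m = 0.666667, p_d = 0.148109
Discount per step: exp(-r*dt) = 0.997172
Stock lattice S(k, j) with j the centered position index:
  k=0: S(0,+0) = 10.9900
  k=1: S(1,-1) = 10.3490; S(1,+0) = 10.9900; S(1,+1) = 11.6707
  k=2: S(2,-2) = 9.7455; S(2,-1) = 10.3490; S(2,+0) = 10.9900; S(2,+1) = 11.6707; S(2,+2) = 12.3935
Terminal payoffs V(N, j) = max(S_T - K, 0):
  V(2,-2) = 0.000000; V(2,-1) = 0.000000; V(2,+0) = 0.000000; V(2,+1) = 0.000000; V(2,+2) = 0.053472
Backward induction: V(k, j) = exp(-r*dt) * [p_u * V(k+1, j+1) + p_m * V(k+1, j) + p_d * V(k+1, j-1)]
  V(1,-1) = exp(-r*dt) * [p_u*0.000000 + p_m*0.000000 + p_d*0.000000] = 0.000000
  V(1,+0) = exp(-r*dt) * [p_u*0.000000 + p_m*0.000000 + p_d*0.000000] = 0.000000
  V(1,+1) = exp(-r*dt) * [p_u*0.053472 + p_m*0.000000 + p_d*0.000000] = 0.009876
  V(0,+0) = exp(-r*dt) * [p_u*0.009876 + p_m*0.000000 + p_d*0.000000] = 0.001824

Answer: Price = V(0,0) = 0.0018


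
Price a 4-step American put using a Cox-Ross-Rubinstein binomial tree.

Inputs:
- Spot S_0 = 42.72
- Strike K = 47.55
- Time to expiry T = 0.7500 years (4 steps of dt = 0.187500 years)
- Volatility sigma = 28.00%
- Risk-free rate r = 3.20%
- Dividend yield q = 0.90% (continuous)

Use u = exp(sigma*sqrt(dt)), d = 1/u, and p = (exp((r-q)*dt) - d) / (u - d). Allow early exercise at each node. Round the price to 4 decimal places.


Answer: Price = V(0,0) = 6.9655

Derivation:
dt = T/N = 0.187500
u = exp(sigma*sqrt(dt)) = 1.128900; d = 1/u = 0.885818
p = (exp((r-q)*dt) - d) / (u - d) = 0.487505
Discount per step: exp(-r*dt) = 0.994018
Stock lattice S(k, i) with i counting down-moves:
  k=0: S(0,0) = 42.7200
  k=1: S(1,0) = 48.2266; S(1,1) = 37.8422
  k=2: S(2,0) = 54.4430; S(2,1) = 42.7200; S(2,2) = 33.5213
  k=3: S(3,0) = 61.4607; S(3,1) = 48.2266; S(3,2) = 37.8422; S(3,3) = 29.6937
  k=4: S(4,0) = 69.3830; S(4,1) = 54.4430; S(4,2) = 42.7200; S(4,3) = 33.5213; S(4,4) = 26.3033
Terminal payoffs V(N, i) = max(K - S_T, 0):
  V(4,0) = 0.000000; V(4,1) = 0.000000; V(4,2) = 4.830000; V(4,3) = 14.028733; V(4,4) = 21.246738
Backward induction: V(k, i) = exp(-r*dt) * [p * V(k+1, i) + (1-p) * V(k+1, i+1)]; then take max(V_cont, immediate exercise) for American.
  V(3,0) = exp(-r*dt) * [p*0.000000 + (1-p)*0.000000] = 0.000000; exercise = 0.000000; V(3,0) = max -> 0.000000
  V(3,1) = exp(-r*dt) * [p*0.000000 + (1-p)*4.830000] = 2.460541; exercise = 0.000000; V(3,1) = max -> 2.460541
  V(3,2) = exp(-r*dt) * [p*4.830000 + (1-p)*14.028733] = 9.487206; exercise = 9.707847; V(3,2) = max -> 9.707847
  V(3,3) = exp(-r*dt) * [p*14.028733 + (1-p)*21.246738] = 17.621872; exercise = 17.856252; V(3,3) = max -> 17.856252
  V(2,0) = exp(-r*dt) * [p*0.000000 + (1-p)*2.460541] = 1.253470; exercise = 0.000000; V(2,0) = max -> 1.253470
  V(2,1) = exp(-r*dt) * [p*2.460541 + (1-p)*9.707847] = 6.137808; exercise = 4.830000; V(2,1) = max -> 6.137808
  V(2,2) = exp(-r*dt) * [p*9.707847 + (1-p)*17.856252] = 13.800806; exercise = 14.028733; V(2,2) = max -> 14.028733
  V(1,0) = exp(-r*dt) * [p*1.253470 + (1-p)*6.137808] = 3.734194; exercise = 0.000000; V(1,0) = max -> 3.734194
  V(1,1) = exp(-r*dt) * [p*6.137808 + (1-p)*14.028733] = 10.120956; exercise = 9.707847; V(1,1) = max -> 10.120956
  V(0,0) = exp(-r*dt) * [p*3.734194 + (1-p)*10.120956] = 6.965456; exercise = 4.830000; V(0,0) = max -> 6.965456


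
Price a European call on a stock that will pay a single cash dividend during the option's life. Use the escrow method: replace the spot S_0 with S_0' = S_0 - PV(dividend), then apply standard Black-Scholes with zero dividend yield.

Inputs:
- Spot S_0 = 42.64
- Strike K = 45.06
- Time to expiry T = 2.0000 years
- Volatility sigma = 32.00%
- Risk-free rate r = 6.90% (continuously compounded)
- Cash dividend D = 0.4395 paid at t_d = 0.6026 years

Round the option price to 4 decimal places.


Answer: Price = 8.8681

Derivation:
PV(D) = D * exp(-r * t_d) = 0.4395 * 0.95927317 = 0.42160056
S_0' = S_0 - PV(D) = 42.6400 - 0.42160056 = 42.21839944
d1 = (ln(S_0'/K) + (r + sigma^2/2)*T) / (sigma*sqrt(T)) = 0.38727619
d2 = d1 - sigma*sqrt(T) = -0.06527215
exp(-rT) = 0.87109869
N(d1) = 0.65072412; N(d2) = 0.47397866
C = S_0' * N(d1) - K * exp(-rT) * N(d2) = 42.21839944 * 0.65072412 - 45.0600 * 0.87109869 * 0.47397866 = 8.8681


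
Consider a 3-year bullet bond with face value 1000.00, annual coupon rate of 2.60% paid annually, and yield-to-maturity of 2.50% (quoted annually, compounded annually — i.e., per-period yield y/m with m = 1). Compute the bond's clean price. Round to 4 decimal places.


Coupon per period c = face * coupon_rate / m = 26.000000
Periods per year m = 1; per-period yield y/m = 0.025000
Number of cashflows N = 3
Cashflows (t years, CF_t, discount factor 1/(1+y/m)^(m*t), PV):
  t = 1.0000: CF_t = 26.000000, DF = 0.975610, PV = 25.365854
  t = 2.0000: CF_t = 26.000000, DF = 0.951814, PV = 24.747174
  t = 3.0000: CF_t = 1026.000000, DF = 0.928599, PV = 952.742996
Price P = sum_t PV_t = 1002.856024

Answer: Price = 1002.8560


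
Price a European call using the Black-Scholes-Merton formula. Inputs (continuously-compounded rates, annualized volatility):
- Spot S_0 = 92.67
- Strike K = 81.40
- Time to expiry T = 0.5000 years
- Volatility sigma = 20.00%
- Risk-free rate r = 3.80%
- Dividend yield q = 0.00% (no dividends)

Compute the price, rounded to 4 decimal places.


Answer: Price = 13.7191

Derivation:
d1 = (ln(S/K) + (r - q + 0.5*sigma^2) * T) / (sigma * sqrt(T)) = 1.12196295
d2 = d1 - sigma * sqrt(T) = 0.98054160
exp(-rT) = 0.98117936; exp(-qT) = 1.00000000
C = S_0 * exp(-qT) * N(d1) - K * exp(-rT) * N(d2)
N(d1) = 0.86906090; N(d2) = 0.83659058
C = 92.6700 * 1.00000000 * 0.86906090 - 81.4000 * 0.98117936 * 0.83659058 = 13.7191


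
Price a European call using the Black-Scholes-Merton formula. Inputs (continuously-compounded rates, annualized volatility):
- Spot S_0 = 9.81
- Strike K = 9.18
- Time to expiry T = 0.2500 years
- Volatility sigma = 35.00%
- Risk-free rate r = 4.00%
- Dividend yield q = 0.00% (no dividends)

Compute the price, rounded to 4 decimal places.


d1 = (ln(S/K) + (r - q + 0.5*sigma^2) * T) / (sigma * sqrt(T)) = 0.52392897
d2 = d1 - sigma * sqrt(T) = 0.34892897
exp(-rT) = 0.99004983; exp(-qT) = 1.00000000
C = S_0 * exp(-qT) * N(d1) - K * exp(-rT) * N(d2)
N(d1) = 0.69983603; N(d2) = 0.63642868
C = 9.8100 * 1.00000000 * 0.69983603 - 9.1800 * 0.99004983 * 0.63642868 = 1.0811

Answer: Price = 1.0811


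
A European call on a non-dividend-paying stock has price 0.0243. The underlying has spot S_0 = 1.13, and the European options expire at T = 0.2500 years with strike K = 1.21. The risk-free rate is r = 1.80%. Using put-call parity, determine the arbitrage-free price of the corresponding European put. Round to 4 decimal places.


Answer: Put price = 0.0989

Derivation:
Put-call parity: C - P = S_0 * exp(-qT) - K * exp(-rT).
S_0 * exp(-qT) = 1.1300 * 1.00000000 = 1.13000000
K * exp(-rT) = 1.2100 * 0.99551011 = 1.20456723
P = C - S*exp(-qT) + K*exp(-rT)
P = 0.0243 - 1.13000000 + 1.20456723 = 0.0989


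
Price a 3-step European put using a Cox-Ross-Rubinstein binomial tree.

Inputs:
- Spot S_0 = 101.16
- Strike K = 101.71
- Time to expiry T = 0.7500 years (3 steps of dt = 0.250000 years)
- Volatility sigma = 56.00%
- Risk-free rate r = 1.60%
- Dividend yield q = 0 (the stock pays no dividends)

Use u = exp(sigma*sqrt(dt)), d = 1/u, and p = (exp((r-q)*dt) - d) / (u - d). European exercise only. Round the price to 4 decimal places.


dt = T/N = 0.250000
u = exp(sigma*sqrt(dt)) = 1.323130; d = 1/u = 0.755784
p = (exp((r-q)*dt) - d) / (u - d) = 0.437518
Discount per step: exp(-r*dt) = 0.996008
Stock lattice S(k, i) with i counting down-moves:
  k=0: S(0,0) = 101.1600
  k=1: S(1,0) = 133.8478; S(1,1) = 76.4551
  k=2: S(2,0) = 177.0980; S(2,1) = 101.1600; S(2,2) = 57.7835
  k=3: S(3,0) = 234.3237; S(3,1) = 133.8478; S(3,2) = 76.4551; S(3,3) = 43.6718
Terminal payoffs V(N, i) = max(K - S_T, 0):
  V(3,0) = 0.000000; V(3,1) = 0.000000; V(3,2) = 25.254917; V(3,3) = 58.038163
Backward induction: V(k, i) = exp(-r*dt) * [p * V(k+1, i) + (1-p) * V(k+1, i+1)].
  V(2,0) = exp(-r*dt) * [p*0.000000 + (1-p)*0.000000] = 0.000000
  V(2,1) = exp(-r*dt) * [p*0.000000 + (1-p)*25.254917] = 14.148721
  V(2,2) = exp(-r*dt) * [p*25.254917 + (1-p)*58.038163] = 43.520464
  V(1,0) = exp(-r*dt) * [p*0.000000 + (1-p)*14.148721] = 7.926627
  V(1,1) = exp(-r*dt) * [p*14.148721 + (1-p)*43.520464] = 30.547356
  V(0,0) = exp(-r*dt) * [p*7.926627 + (1-p)*30.547356] = 20.567937

Answer: Price = V(0,0) = 20.5679


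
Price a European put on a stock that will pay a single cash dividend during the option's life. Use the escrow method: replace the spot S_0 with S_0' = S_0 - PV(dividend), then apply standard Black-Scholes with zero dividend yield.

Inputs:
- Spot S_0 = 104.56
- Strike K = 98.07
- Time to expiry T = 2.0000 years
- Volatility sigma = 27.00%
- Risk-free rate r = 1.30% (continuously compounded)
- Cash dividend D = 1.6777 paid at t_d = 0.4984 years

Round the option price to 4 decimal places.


Answer: Price = 11.6312

Derivation:
PV(D) = D * exp(-r * t_d) = 1.6777 * 0.99354174 = 1.66686499
S_0' = S_0 - PV(D) = 104.5600 - 1.66686499 = 102.89313501
d1 = (ln(S_0'/K) + (r + sigma^2/2)*T) / (sigma*sqrt(T)) = 0.38474313
d2 = d1 - sigma*sqrt(T) = 0.00290547
exp(-rT) = 0.97433509
N(-d1) = 0.35021387; N(-d2) = 0.49884089
P = K * exp(-rT) * N(-d2) - S_0' * N(-d1) = 98.0700 * 0.97433509 * 0.49884089 - 102.89313501 * 0.35021387 = 11.6312


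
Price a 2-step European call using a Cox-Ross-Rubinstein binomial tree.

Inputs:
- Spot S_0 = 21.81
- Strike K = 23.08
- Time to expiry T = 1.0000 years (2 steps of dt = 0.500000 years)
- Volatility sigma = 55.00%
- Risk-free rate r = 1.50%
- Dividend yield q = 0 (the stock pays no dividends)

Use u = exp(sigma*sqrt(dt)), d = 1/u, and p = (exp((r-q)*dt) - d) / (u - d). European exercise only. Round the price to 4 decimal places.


dt = T/N = 0.500000
u = exp(sigma*sqrt(dt)) = 1.475370; d = 1/u = 0.677796
p = (exp((r-q)*dt) - d) / (u - d) = 0.413419
Discount per step: exp(-r*dt) = 0.992528
Stock lattice S(k, i) with i counting down-moves:
  k=0: S(0,0) = 21.8100
  k=1: S(1,0) = 32.1778; S(1,1) = 14.7827
  k=2: S(2,0) = 47.4742; S(2,1) = 21.8100; S(2,2) = 10.0197
Terminal payoffs V(N, i) = max(S_T - K, 0):
  V(2,0) = 24.394183; V(2,1) = 0.000000; V(2,2) = 0.000000
Backward induction: V(k, i) = exp(-r*dt) * [p * V(k+1, i) + (1-p) * V(k+1, i+1)].
  V(1,0) = exp(-r*dt) * [p*24.394183 + (1-p)*0.000000] = 10.009661
  V(1,1) = exp(-r*dt) * [p*0.000000 + (1-p)*0.000000] = 0.000000
  V(0,0) = exp(-r*dt) * [p*10.009661 + (1-p)*0.000000] = 4.107263

Answer: Price = V(0,0) = 4.1073


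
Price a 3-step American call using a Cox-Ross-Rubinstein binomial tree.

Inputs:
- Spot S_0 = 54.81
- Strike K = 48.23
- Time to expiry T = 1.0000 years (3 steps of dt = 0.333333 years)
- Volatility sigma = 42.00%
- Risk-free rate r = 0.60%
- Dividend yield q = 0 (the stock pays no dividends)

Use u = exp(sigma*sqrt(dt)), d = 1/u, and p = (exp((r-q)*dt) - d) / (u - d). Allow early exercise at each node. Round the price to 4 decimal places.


Answer: Price = V(0,0) = 12.7273

Derivation:
dt = T/N = 0.333333
u = exp(sigma*sqrt(dt)) = 1.274415; d = 1/u = 0.784674
p = (exp((r-q)*dt) - d) / (u - d) = 0.443761
Discount per step: exp(-r*dt) = 0.998002
Stock lattice S(k, i) with i counting down-moves:
  k=0: S(0,0) = 54.8100
  k=1: S(1,0) = 69.8507; S(1,1) = 43.0080
  k=2: S(2,0) = 89.0187; S(2,1) = 54.8100; S(2,2) = 33.7472
  k=3: S(3,0) = 113.4468; S(3,1) = 69.8507; S(3,2) = 43.0080; S(3,3) = 26.4806
Terminal payoffs V(N, i) = max(S_T - K, 0):
  V(3,0) = 65.216799; V(3,1) = 21.620677; V(3,2) = 0.000000; V(3,3) = 0.000000
Backward induction: V(k, i) = exp(-r*dt) * [p * V(k+1, i) + (1-p) * V(k+1, i+1)]; then take max(V_cont, immediate exercise) for American.
  V(2,0) = exp(-r*dt) * [p*65.216799 + (1-p)*21.620677] = 40.885101; exercise = 40.788738; V(2,0) = max -> 40.885101
  V(2,1) = exp(-r*dt) * [p*21.620677 + (1-p)*0.000000] = 9.575252; exercise = 6.580000; V(2,1) = max -> 9.575252
  V(2,2) = exp(-r*dt) * [p*0.000000 + (1-p)*0.000000] = 0.000000; exercise = 0.000000; V(2,2) = max -> 0.000000
  V(1,0) = exp(-r*dt) * [p*40.885101 + (1-p)*9.575252] = 23.422463; exercise = 21.620677; V(1,0) = max -> 23.422463
  V(1,1) = exp(-r*dt) * [p*9.575252 + (1-p)*0.000000] = 4.240638; exercise = 0.000000; V(1,1) = max -> 4.240638
  V(0,0) = exp(-r*dt) * [p*23.422463 + (1-p)*4.240638] = 12.727312; exercise = 6.580000; V(0,0) = max -> 12.727312


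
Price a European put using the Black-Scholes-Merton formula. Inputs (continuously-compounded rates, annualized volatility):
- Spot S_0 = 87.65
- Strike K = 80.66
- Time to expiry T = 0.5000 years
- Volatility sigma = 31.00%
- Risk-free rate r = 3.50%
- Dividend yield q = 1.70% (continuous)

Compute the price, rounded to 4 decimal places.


d1 = (ln(S/K) + (r - q + 0.5*sigma^2) * T) / (sigma * sqrt(T)) = 0.52980008
d2 = d1 - sigma * sqrt(T) = 0.31059698
exp(-rT) = 0.98265224; exp(-qT) = 0.99153602
P = K * exp(-rT) * N(-d2) - S_0 * exp(-qT) * N(-d1)
N(-d1) = 0.29812527; N(-d2) = 0.37805351
P = 80.6600 * 0.98265224 * 0.37805351 - 87.6500 * 0.99153602 * 0.29812527 = 4.0553

Answer: Price = 4.0553


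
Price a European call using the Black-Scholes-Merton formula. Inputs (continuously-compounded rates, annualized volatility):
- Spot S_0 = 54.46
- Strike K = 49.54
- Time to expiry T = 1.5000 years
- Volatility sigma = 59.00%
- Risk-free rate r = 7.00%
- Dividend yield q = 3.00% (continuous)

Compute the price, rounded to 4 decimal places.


Answer: Price = 17.6639

Derivation:
d1 = (ln(S/K) + (r - q + 0.5*sigma^2) * T) / (sigma * sqrt(T)) = 0.57536862
d2 = d1 - sigma * sqrt(T) = -0.14723085
exp(-rT) = 0.90032452; exp(-qT) = 0.95599748
C = S_0 * exp(-qT) * N(d1) - K * exp(-rT) * N(d2)
N(d1) = 0.71747899; N(d2) = 0.44147490
C = 54.4600 * 0.95599748 * 0.71747899 - 49.5400 * 0.90032452 * 0.44147490 = 17.6639


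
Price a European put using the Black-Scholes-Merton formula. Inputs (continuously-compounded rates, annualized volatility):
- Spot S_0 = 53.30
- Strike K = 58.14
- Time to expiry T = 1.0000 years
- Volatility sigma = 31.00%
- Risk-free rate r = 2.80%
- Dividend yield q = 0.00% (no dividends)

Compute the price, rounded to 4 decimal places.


d1 = (ln(S/K) + (r - q + 0.5*sigma^2) * T) / (sigma * sqrt(T)) = -0.03505666
d2 = d1 - sigma * sqrt(T) = -0.34505666
exp(-rT) = 0.97238837; exp(-qT) = 1.00000000
P = K * exp(-rT) * N(-d2) - S_0 * exp(-qT) * N(-d1)
N(-d1) = 0.51398272; N(-d2) = 0.63497411
P = 58.1400 * 0.97238837 * 0.63497411 - 53.3000 * 1.00000000 * 0.51398272 = 8.5028

Answer: Price = 8.5028


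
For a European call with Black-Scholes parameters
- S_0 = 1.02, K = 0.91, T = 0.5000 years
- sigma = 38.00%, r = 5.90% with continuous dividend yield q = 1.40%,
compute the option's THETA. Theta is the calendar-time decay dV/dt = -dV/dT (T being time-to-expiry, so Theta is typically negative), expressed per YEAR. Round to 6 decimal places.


d1 = 0.6427723706; d2 = 0.3740717938
phi(d1) = 0.3244847649; exp(-qT) = 0.9930244429; exp(-rT) = 0.9709308776
Theta = -S*exp(-qT)*phi(d1)*sigma/(2*sqrt(T)) - r*K*exp(-rT)*N(d2) + q*S*exp(-qT)*N(d1)
N(d1) = 0.7398140932; N(d2) = 0.6458245484; sqrt(T) = 0.7071067812
Term 1 = -1.0200 * 0.9930244429 * 0.3244847649 * 0.3800 / (2 * 0.7071067812) = -0.0883126710
Term 2 = -0.0590 * 0.9100 * 0.9709308776 * 0.6458245484 = -0.0336663680
Term 3 = 0.0140 * 1.0200 * 0.9930244429 * 0.7398140932 = 0.0104908517
Theta = -0.0883126710 + (-0.0336663680) + (0.0104908517) = -0.111488

Answer: Theta = -0.111488


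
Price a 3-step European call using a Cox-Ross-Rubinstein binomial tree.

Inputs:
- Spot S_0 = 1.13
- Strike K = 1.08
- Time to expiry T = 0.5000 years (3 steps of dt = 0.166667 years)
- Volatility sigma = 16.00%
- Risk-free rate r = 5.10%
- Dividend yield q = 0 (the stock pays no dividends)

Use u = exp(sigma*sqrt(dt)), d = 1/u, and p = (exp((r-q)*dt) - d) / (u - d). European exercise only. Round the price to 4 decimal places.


dt = T/N = 0.166667
u = exp(sigma*sqrt(dt)) = 1.067500; d = 1/u = 0.936768
p = (exp((r-q)*dt) - d) / (u - d) = 0.548971
Discount per step: exp(-r*dt) = 0.991536
Stock lattice S(k, i) with i counting down-moves:
  k=0: S(0,0) = 1.1300
  k=1: S(1,0) = 1.2063; S(1,1) = 1.0585
  k=2: S(2,0) = 1.2877; S(2,1) = 1.1300; S(2,2) = 0.9916
  k=3: S(3,0) = 1.3746; S(3,1) = 1.2063; S(3,2) = 1.0585; S(3,3) = 0.9289
Terminal payoffs V(N, i) = max(S_T - K, 0):
  V(3,0) = 0.294619; V(3,1) = 0.126275; V(3,2) = 0.000000; V(3,3) = 0.000000
Backward induction: V(k, i) = exp(-r*dt) * [p * V(k+1, i) + (1-p) * V(k+1, i+1)].
  V(2,0) = exp(-r*dt) * [p*0.294619 + (1-p)*0.126275] = 0.216840
  V(2,1) = exp(-r*dt) * [p*0.126275 + (1-p)*0.000000] = 0.068735
  V(2,2) = exp(-r*dt) * [p*0.000000 + (1-p)*0.000000] = 0.000000
  V(1,0) = exp(-r*dt) * [p*0.216840 + (1-p)*0.068735] = 0.148771
  V(1,1) = exp(-r*dt) * [p*0.068735 + (1-p)*0.000000] = 0.037414
  V(0,0) = exp(-r*dt) * [p*0.148771 + (1-p)*0.037414] = 0.097711

Answer: Price = V(0,0) = 0.0977
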